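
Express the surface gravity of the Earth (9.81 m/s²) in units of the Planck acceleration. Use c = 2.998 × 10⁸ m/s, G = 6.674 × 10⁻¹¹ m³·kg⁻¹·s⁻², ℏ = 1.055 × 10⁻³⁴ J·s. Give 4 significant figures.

1.764 × 10⁻⁵¹

Planck acceleration: a_P = √(c⁷/(ℏG)) = 5.560 × 10⁵¹ m/s².
9.81 / 5.560 × 10⁵¹ = 1.764 × 10⁻⁵¹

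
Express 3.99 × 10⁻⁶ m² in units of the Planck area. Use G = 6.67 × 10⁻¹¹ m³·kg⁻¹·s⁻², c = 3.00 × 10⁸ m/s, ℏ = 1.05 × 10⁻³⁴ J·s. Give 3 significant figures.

1.54 × 10⁶⁴

Planck area: A_P = ℏG/c³ = 2.59 × 10⁻⁷⁰ m².
3.99 × 10⁻⁶ / 2.59 × 10⁻⁷⁰ = 1.54 × 10⁶⁴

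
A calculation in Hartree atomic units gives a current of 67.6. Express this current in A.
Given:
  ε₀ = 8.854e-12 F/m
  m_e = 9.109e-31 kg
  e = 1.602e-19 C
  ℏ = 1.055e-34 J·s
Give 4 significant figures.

0.4470 A

One atomic unit of electric current: I_au = e E_h/ℏ = m_e e⁵/((4πε₀)²ℏ³) = 6.612e-3 A.
67.6 × 6.612e-3 A = 0.4470 A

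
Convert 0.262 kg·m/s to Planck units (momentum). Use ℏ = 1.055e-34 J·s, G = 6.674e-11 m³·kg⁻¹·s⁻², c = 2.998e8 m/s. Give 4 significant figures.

Planck momentum: p_P = √(ℏc³/G) = 6.527 kg·m/s.
0.262 / 6.527 = 0.04014

0.04014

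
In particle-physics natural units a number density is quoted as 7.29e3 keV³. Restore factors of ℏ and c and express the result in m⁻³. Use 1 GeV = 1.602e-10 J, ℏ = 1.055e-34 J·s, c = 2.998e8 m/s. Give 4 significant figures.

9.472e32 m⁻³

Number density is [L]⁻³ = [E]³/(ℏc)³.
1 GeV³ → 1/(ℏc)³ × (1 GeV in J)³ = 1.299e47 m⁻³.
Convert the energy scale: 7.29e3 keV³ = 7.29e-15 GeV³.
Result: 7.29e-15 × 1.299e47 = 9.472e32 m⁻³.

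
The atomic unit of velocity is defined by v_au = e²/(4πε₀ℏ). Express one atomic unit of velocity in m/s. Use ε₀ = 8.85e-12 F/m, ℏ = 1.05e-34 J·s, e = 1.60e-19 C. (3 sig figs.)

2.19e6 m/s

v_au = e²/(4πε₀ℏ)
  = 2.56e-38 / 1.17e-44
  = 2.19e6 m/s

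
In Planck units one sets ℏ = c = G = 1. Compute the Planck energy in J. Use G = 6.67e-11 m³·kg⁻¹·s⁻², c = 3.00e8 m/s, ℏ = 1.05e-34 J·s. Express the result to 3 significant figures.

1.96e9 J

E_P = √(ℏc⁵/G)
  = √(3.83e18)
  = 1.96e9 J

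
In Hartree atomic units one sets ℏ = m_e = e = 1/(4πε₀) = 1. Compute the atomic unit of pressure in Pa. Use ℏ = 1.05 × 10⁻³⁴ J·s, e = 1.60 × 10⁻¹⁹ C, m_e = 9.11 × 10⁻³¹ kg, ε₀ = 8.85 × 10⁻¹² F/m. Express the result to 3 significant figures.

P_au = E_h/a₀³ = m_e⁴e¹⁰/((4πε₀)⁵ℏ⁸)
E_h = 4.38 × 10⁻¹⁸ J
a₀ = 5.26 × 10⁻¹¹ m
E_h/a₀³ = 3.01 × 10¹³ Pa

3.01 × 10¹³ Pa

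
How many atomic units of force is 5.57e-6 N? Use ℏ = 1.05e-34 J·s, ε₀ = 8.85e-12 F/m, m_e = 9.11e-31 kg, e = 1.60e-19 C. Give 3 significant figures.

atomic unit of force: F_au = E_h/a₀ = m_e²e⁶/((4πε₀)³ℏ⁴) = 8.33e-8 N.
5.57e-6 / 8.33e-8 = 66.9

66.9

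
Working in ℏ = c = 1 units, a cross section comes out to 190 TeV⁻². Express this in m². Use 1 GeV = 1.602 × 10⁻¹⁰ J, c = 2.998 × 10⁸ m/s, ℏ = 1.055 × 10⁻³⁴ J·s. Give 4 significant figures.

Area is [L]² = [E]⁻²·(ℏc)²; restore (ℏc)².
1 GeV⁻² → (ℏc)² × (1 GeV in J)⁻² = 3.898 × 10⁻³² m².
Convert the energy scale: 190 TeV⁻² = 1.90 × 10⁻⁴ GeV⁻².
Result: 1.90 × 10⁻⁴ × 3.898 × 10⁻³² = 7.406 × 10⁻³⁶ m².

7.406 × 10⁻³⁶ m²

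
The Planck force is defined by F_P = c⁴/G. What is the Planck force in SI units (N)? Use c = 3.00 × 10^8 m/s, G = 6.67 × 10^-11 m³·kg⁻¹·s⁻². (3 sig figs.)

F_P = c⁴/G
  = 8.10 × 10^33 / 6.67 × 10^-11
  = 1.21 × 10^44 N

1.21 × 10^44 N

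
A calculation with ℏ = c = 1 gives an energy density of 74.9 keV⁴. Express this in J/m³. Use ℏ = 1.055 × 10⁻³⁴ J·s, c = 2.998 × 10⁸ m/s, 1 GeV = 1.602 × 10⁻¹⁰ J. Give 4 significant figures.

[E]/[L]³ = [E]⁴/(ℏc)³; restore (ℏc)⁻³.
1 GeV⁴ → 1/(ℏc)³ × (1 GeV in J)⁴ = 2.082 × 10³⁷ J/m³.
Convert the energy scale: 74.9 keV⁴ = 7.49 × 10⁻²³ GeV⁴.
Result: 7.49 × 10⁻²³ × 2.082 × 10³⁷ = 1.559 × 10¹⁵ J/m³.

1.559 × 10¹⁵ J/m³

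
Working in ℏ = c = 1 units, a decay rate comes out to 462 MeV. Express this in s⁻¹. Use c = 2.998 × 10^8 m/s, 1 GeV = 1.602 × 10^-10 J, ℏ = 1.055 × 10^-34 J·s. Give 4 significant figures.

7.015 × 10^23 s⁻¹

A rate is [E]/ℏ; divide by ℏ.
1 GeV → 1/ℏ × (1 GeV in J) = 1.518 × 10^24 s⁻¹.
Convert the energy scale: 462 MeV = 0.462 GeV.
Result: 0.462 × 1.518 × 10^24 = 7.015 × 10^23 s⁻¹.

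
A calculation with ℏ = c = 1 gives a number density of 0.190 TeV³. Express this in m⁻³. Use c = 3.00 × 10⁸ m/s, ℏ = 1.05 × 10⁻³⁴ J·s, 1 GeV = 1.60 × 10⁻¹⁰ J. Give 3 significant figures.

Number density is [L]⁻³ = [E]³/(ℏc)³.
1 GeV³ → 1/(ℏc)³ × (1 GeV in J)³ = 1.31 × 10⁴⁷ m⁻³.
Convert the energy scale: 0.190 TeV³ = 1.90 × 10⁸ GeV³.
Result: 1.90 × 10⁸ × 1.31 × 10⁴⁷ = 2.49 × 10⁵⁵ m⁻³.

2.49 × 10⁵⁵ m⁻³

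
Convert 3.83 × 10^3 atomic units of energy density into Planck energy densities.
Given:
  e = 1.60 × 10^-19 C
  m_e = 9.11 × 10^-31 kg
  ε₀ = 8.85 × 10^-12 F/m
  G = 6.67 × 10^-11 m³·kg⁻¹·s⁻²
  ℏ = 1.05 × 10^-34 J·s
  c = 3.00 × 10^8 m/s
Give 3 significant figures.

atomic unit of energy density: u_au = E_h/a₀³ = m_e⁴e¹⁰/((4πε₀)⁵ℏ⁸) = 3.01 × 10^13 J/m³
Planck energy density: u_P = c⁷/(ℏG²) = 4.68 × 10^113 J/m³
3.83 × 10^3 × 3.01 × 10^13 / 4.68 × 10^113 = 2.46 × 10^-97

2.46 × 10^-97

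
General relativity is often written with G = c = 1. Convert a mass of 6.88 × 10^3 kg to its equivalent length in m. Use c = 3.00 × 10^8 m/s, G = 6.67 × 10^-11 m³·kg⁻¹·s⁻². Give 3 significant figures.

In G = c = 1 units mass has dimensions of length; the conversion factor is G/c².
6.88 × 10^3 kg × (G/c²) = 5.10 × 10^-24 m

5.10 × 10^-24 m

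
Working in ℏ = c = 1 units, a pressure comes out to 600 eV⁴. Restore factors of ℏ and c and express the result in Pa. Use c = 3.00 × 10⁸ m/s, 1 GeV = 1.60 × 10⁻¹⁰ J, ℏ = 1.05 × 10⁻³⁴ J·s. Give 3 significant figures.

1.26 × 10⁴ Pa

Pressure is [E]/[L]³ = [E]⁴/(ℏc)³.
1 GeV⁴ → 1/(ℏc)³ × (1 GeV in J)⁴ = 2.10 × 10³⁷ Pa.
Convert the energy scale: 600 eV⁴ = 6.00 × 10⁻³⁴ GeV⁴.
Result: 6.00 × 10⁻³⁴ × 2.10 × 10³⁷ = 1.26 × 10⁴ Pa.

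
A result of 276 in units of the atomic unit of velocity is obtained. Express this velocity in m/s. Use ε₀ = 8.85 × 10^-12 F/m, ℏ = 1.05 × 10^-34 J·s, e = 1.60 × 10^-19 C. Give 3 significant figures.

6.05 × 10^8 m/s

One atomic unit of velocity: v_au = e²/(4πε₀ℏ) = 2.19 × 10^6 m/s.
276 × 2.19 × 10^6 m/s = 6.05 × 10^8 m/s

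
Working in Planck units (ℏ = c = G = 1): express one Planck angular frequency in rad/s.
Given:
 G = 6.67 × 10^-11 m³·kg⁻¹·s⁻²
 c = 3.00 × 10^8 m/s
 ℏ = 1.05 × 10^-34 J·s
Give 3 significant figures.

Dimensional analysis gives ω_P = √(c⁵/(ℏG)).
  = √(3.47 × 10^86)
  = 1.86 × 10^43 rad/s

1.86 × 10^43 rad/s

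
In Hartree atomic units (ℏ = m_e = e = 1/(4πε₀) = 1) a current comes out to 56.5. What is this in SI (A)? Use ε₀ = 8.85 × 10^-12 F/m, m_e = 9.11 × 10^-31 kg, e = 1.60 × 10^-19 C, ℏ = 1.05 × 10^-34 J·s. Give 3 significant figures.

0.377 A

One atomic unit of electric current: I_au = e E_h/ℏ = m_e e⁵/((4πε₀)²ℏ³) = 6.67 × 10^-3 A.
56.5 × 6.67 × 10^-3 A = 0.377 A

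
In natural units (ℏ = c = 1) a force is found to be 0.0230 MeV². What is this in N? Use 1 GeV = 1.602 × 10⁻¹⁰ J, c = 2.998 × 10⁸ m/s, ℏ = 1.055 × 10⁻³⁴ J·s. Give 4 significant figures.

0.01866 N

Force is [E]/[L] = [E]²/(ℏc); restore (ℏc)⁻¹.
1 GeV² → 1/(ℏc) × (1 GeV in J)² = 8.114 × 10⁵ N.
Convert the energy scale: 0.0230 MeV² = 2.30 × 10⁻⁸ GeV².
Result: 2.30 × 10⁻⁸ × 8.114 × 10⁵ = 0.01866 N.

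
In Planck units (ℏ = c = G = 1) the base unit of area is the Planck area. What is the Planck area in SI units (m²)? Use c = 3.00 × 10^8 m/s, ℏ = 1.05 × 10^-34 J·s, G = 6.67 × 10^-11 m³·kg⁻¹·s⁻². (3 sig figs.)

A_P = ℏG/c³
  = 7.00 × 10^-45 / 2.70 × 10^25
  = 2.59 × 10^-70 m²

2.59 × 10^-70 m²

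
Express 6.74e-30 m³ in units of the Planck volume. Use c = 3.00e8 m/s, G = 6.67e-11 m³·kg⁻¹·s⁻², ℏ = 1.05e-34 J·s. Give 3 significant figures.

1.61e75

Planck volume: V_P = (ℏG/c³)^(3/2) = 4.18e-105 m³.
6.74e-30 / 4.18e-105 = 1.61e75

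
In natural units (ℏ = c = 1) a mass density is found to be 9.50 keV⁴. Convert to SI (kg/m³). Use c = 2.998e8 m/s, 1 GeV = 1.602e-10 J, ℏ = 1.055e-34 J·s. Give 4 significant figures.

Mass density is [E]/(c²[L]³) = [E]⁴/(ℏ³c⁵).
1 GeV⁴ → 1/(ℏ³c⁵) × (1 GeV in J)⁴ = 2.316e20 kg/m³.
Convert the energy scale: 9.50 keV⁴ = 9.50e-24 GeV⁴.
Result: 9.50e-24 × 2.316e20 = 2.200e-3 kg/m³.

2.200e-3 kg/m³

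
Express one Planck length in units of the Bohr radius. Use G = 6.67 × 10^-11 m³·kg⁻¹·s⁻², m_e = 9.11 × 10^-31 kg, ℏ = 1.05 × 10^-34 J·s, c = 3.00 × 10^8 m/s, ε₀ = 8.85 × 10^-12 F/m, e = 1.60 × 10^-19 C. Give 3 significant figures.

Planck length: ℓ_P = √(ℏG/c³) = 1.61 × 10^-35 m
Bohr radius: a₀ = 4πε₀ℏ²/(m_e e²) = 5.26 × 10^-11 m
ratio = 1.61 × 10^-35 / 5.26 × 10^-11 = 3.06 × 10^-25

3.06 × 10^-25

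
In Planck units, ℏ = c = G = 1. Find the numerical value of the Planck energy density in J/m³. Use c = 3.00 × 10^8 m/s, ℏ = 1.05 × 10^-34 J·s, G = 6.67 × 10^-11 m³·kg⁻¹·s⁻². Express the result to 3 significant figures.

4.68 × 10^113 J/m³

Dimensional analysis gives u_P = c⁷/(ℏG²).
  = 2.19 × 10^59 / 4.67 × 10^-55
  = 4.68 × 10^113 J/m³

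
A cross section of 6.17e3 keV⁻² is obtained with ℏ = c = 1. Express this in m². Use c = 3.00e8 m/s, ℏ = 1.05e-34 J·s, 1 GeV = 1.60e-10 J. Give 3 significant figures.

Area is [L]² = [E]⁻²·(ℏc)²; restore (ℏc)².
1 GeV⁻² → (ℏc)² × (1 GeV in J)⁻² = 3.88e-32 m².
Convert the energy scale: 6.17e3 keV⁻² = 6.17e15 GeV⁻².
Result: 6.17e15 × 3.88e-32 = 2.39e-16 m².

2.39e-16 m²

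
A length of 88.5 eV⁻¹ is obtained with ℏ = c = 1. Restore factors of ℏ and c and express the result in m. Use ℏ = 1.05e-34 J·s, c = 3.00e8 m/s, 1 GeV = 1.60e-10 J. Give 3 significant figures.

1.74e-5 m

A length is [E]⁻¹ in ℏ=c=1; restore one factor of ℏc.
1 GeV⁻¹ → ℏc × (1 GeV in J)⁻¹ = 1.97e-16 m.
Convert the energy scale: 88.5 eV⁻¹ = 8.85e10 GeV⁻¹.
Result: 8.85e10 × 1.97e-16 = 1.74e-5 m.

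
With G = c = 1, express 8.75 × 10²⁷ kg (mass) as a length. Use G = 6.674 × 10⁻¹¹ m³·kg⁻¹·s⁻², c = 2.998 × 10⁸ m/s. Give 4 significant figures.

6.497 m

In G = c = 1 units mass has dimensions of length; the conversion factor is G/c².
8.75 × 10²⁷ kg × (G/c²) = 6.497 m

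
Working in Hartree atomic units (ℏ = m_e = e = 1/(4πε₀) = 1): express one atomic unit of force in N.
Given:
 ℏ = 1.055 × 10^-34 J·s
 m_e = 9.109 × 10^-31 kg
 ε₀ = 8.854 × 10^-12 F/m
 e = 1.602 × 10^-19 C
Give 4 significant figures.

8.220 × 10^-8 N

Dimensional analysis gives F_au = E_h/a₀ = m_e²e⁶/((4πε₀)³ℏ⁴).
E_h = 4.354 × 10^-18 J
a₀ = 5.297 × 10^-11 m
E_h/a₀ = 8.220 × 10^-8 N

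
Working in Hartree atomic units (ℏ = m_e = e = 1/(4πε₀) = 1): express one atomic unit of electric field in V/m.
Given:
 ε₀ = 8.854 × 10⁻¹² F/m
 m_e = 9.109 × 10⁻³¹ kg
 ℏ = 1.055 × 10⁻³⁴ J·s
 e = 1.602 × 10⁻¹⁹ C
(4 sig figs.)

Dimensional analysis gives E_au = E_h/(e a₀) = m_e²e⁵/((4πε₀)³ℏ⁴).
E_h = 4.354 × 10⁻¹⁸ J
a₀ = 5.297 × 10⁻¹¹ m
E_h/(e·a₀) = 5.131 × 10¹¹ V/m

5.131 × 10¹¹ V/m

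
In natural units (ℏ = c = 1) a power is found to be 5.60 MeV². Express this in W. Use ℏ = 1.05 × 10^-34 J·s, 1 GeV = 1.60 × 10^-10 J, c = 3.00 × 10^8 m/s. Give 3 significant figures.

1.37 × 10^9 W

Power is [E]/[T] = [E]²/ℏ.
1 GeV² → 1/ℏ × (1 GeV in J)² = 2.44 × 10^14 W.
Convert the energy scale: 5.60 MeV² = 5.60 × 10^-6 GeV².
Result: 5.60 × 10^-6 × 2.44 × 10^14 = 1.37 × 10^9 W.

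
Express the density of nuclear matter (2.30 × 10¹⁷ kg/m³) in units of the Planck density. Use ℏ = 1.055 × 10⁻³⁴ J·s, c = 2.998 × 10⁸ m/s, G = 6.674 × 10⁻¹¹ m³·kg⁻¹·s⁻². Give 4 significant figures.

Planck density: ρ_P = c⁵/(ℏG²) = 5.154 × 10⁹⁶ kg/m³.
2.30 × 10¹⁷ / 5.154 × 10⁹⁶ = 4.463 × 10⁻⁸⁰

4.463 × 10⁻⁸⁰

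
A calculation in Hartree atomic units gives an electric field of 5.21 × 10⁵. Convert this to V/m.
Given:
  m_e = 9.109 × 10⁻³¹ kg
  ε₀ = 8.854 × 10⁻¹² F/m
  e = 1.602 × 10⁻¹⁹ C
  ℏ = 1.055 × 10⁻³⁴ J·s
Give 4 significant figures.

One atomic unit of electric field: E_au = E_h/(e a₀) = m_e²e⁵/((4πε₀)³ℏ⁴) = 5.131 × 10¹¹ V/m.
5.21 × 10⁵ × 5.131 × 10¹¹ V/m = 2.673 × 10¹⁷ V/m

2.673 × 10¹⁷ V/m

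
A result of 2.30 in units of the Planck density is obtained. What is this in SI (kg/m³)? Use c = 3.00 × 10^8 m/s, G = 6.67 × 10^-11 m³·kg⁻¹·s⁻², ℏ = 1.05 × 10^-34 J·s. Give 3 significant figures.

One Planck density: ρ_P = c⁵/(ℏG²) = 5.20 × 10^96 kg/m³.
2.30 × 5.20 × 10^96 kg/m³ = 1.20 × 10^97 kg/m³

1.20 × 10^97 kg/m³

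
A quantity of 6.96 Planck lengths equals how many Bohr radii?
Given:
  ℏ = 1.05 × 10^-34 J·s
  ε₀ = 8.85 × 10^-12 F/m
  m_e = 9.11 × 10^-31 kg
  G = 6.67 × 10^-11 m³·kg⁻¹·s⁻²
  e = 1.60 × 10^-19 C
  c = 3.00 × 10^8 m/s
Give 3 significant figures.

Planck length: ℓ_P = √(ℏG/c³) = 1.61 × 10^-35 m
Bohr radius: a₀ = 4πε₀ℏ²/(m_e e²) = 5.26 × 10^-11 m
6.96 × 1.61 × 10^-35 / 5.26 × 10^-11 = 2.13 × 10^-24

2.13 × 10^-24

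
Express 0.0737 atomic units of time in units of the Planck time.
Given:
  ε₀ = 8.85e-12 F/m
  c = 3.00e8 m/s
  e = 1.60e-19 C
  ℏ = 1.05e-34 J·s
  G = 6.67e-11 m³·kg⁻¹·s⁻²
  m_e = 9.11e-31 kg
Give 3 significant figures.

atomic unit of time: τ_au = (4πε₀)²ℏ³/(m_e e⁴) = 2.40e-17 s
Planck time: t_P = √(ℏG/c⁵) = 5.37e-44 s
0.0737 × 2.40e-17 / 5.37e-44 = 3.29e25

3.29e25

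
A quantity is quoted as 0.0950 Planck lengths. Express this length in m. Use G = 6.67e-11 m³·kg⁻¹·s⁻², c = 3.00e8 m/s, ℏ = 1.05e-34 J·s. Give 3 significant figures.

One Planck length: ℓ_P = √(ℏG/c³) = 1.61e-35 m.
0.0950 × 1.61e-35 m = 1.53e-36 m

1.53e-36 m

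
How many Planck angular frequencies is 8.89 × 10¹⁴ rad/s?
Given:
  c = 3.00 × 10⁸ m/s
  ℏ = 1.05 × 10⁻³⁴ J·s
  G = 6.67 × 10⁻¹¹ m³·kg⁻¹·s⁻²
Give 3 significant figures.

4.77 × 10⁻²⁹

Planck angular frequency: ω_P = √(c⁵/(ℏG)) = 1.86 × 10⁴³ rad/s.
8.89 × 10¹⁴ / 1.86 × 10⁴³ = 4.77 × 10⁻²⁹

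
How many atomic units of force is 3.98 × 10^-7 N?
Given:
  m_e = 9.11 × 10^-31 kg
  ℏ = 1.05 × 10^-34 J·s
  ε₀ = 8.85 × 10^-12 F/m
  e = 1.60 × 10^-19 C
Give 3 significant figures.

atomic unit of force: F_au = E_h/a₀ = m_e²e⁶/((4πε₀)³ℏ⁴) = 8.33 × 10^-8 N.
3.98 × 10^-7 / 8.33 × 10^-8 = 4.78

4.78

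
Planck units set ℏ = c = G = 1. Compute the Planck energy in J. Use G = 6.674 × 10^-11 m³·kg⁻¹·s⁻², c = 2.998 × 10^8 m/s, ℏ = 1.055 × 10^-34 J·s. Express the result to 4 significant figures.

The unique combination of the constants set to 1 with dimensions of energy is E_P = √(ℏc⁵/G).
  = √(3.828 × 10^18)
  = 1.957 × 10^9 J

1.957 × 10^9 J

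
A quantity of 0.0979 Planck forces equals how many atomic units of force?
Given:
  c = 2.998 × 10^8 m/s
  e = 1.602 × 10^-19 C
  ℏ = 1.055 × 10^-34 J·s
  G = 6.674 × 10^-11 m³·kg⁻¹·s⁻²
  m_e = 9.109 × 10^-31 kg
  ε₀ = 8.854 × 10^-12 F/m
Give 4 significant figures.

1.442 × 10^50

Planck force: F_P = c⁴/G = 1.210 × 10^44 N
atomic unit of force: F_au = E_h/a₀ = m_e²e⁶/((4πε₀)³ℏ⁴) = 8.220 × 10^-8 N
0.0979 × 1.210 × 10^44 / 8.220 × 10^-8 = 1.442 × 10^50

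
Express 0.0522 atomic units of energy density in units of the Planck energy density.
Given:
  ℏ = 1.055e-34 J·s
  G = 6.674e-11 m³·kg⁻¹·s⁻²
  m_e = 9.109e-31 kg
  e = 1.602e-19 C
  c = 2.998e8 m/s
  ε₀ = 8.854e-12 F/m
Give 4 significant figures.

atomic unit of energy density: u_au = E_h/a₀³ = m_e⁴e¹⁰/((4πε₀)⁵ℏ⁸) = 2.929e13 J/m³
Planck energy density: u_P = c⁷/(ℏG²) = 4.632e113 J/m³
0.0522 × 2.929e13 / 4.632e113 = 3.301e-102

3.301e-102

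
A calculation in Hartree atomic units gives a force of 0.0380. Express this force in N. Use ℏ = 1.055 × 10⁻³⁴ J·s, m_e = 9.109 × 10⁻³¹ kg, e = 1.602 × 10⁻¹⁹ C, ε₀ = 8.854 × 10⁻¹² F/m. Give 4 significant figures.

3.124 × 10⁻⁹ N

One atomic unit of force: F_au = E_h/a₀ = m_e²e⁶/((4πε₀)³ℏ⁴) = 8.220 × 10⁻⁸ N.
0.0380 × 8.220 × 10⁻⁸ N = 3.124 × 10⁻⁹ N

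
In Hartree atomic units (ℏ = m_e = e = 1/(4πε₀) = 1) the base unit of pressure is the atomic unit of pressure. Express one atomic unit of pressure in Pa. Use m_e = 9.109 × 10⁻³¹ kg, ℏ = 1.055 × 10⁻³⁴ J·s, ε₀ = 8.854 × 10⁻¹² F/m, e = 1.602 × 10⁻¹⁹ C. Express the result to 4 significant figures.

P_au = E_h/a₀³ = m_e⁴e¹⁰/((4πε₀)⁵ℏ⁸)
E_h = 4.354 × 10⁻¹⁸ J
a₀ = 5.297 × 10⁻¹¹ m
E_h/a₀³ = 2.929 × 10¹³ Pa

2.929 × 10¹³ Pa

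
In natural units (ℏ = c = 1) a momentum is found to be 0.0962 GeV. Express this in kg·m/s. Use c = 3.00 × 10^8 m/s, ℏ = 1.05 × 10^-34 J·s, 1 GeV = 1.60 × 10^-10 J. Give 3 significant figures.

Momentum is [E]/c; divide by c.
1 GeV → 1/c × (1 GeV in J) = 5.33 × 10^-19 kg·m/s.
Result: 0.0962 × 5.33 × 10^-19 = 5.13 × 10^-20 kg·m/s.

5.13 × 10^-20 kg·m/s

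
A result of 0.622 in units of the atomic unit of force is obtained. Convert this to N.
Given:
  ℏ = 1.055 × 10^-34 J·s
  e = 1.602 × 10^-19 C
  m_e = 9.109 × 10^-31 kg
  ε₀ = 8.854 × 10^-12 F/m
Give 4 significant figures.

5.113 × 10^-8 N

One atomic unit of force: F_au = E_h/a₀ = m_e²e⁶/((4πε₀)³ℏ⁴) = 8.220 × 10^-8 N.
0.622 × 8.220 × 10^-8 N = 5.113 × 10^-8 N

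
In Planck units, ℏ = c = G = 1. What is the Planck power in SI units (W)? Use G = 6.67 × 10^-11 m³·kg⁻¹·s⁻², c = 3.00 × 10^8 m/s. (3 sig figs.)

3.64 × 10^52 W

Dimensional analysis gives P_P = c⁵/G.
  = 2.43 × 10^42 / 6.67 × 10^-11
  = 3.64 × 10^52 W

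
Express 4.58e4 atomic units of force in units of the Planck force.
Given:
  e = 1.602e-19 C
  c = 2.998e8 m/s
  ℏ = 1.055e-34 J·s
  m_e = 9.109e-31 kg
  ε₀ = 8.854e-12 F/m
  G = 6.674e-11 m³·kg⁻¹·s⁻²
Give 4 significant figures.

3.110e-47

atomic unit of force: F_au = E_h/a₀ = m_e²e⁶/((4πε₀)³ℏ⁴) = 8.220e-8 N
Planck force: F_P = c⁴/G = 1.210e44 N
4.58e4 × 8.220e-8 / 1.210e44 = 3.110e-47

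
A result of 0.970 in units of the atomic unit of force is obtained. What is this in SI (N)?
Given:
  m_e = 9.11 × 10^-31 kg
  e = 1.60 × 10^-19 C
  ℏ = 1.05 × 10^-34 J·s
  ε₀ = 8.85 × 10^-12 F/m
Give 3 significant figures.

8.08 × 10^-8 N

One atomic unit of force: F_au = E_h/a₀ = m_e²e⁶/((4πε₀)³ℏ⁴) = 8.33 × 10^-8 N.
0.970 × 8.33 × 10^-8 N = 8.08 × 10^-8 N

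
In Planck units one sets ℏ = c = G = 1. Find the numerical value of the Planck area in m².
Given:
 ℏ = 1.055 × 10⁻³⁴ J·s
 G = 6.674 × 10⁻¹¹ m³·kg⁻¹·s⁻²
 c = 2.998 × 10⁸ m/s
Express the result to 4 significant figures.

2.613 × 10⁻⁷⁰ m²

A_P = ℏG/c³
  = 7.041 × 10⁻⁴⁵ / 2.695 × 10²⁵
  = 2.613 × 10⁻⁷⁰ m²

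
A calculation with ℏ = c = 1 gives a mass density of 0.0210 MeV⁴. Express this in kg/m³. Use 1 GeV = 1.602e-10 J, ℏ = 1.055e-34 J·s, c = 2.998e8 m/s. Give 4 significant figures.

Mass density is [E]/(c²[L]³) = [E]⁴/(ℏ³c⁵).
1 GeV⁴ → 1/(ℏ³c⁵) × (1 GeV in J)⁴ = 2.316e20 kg/m³.
Convert the energy scale: 0.0210 MeV⁴ = 2.10e-14 GeV⁴.
Result: 2.10e-14 × 2.316e20 = 4.864e6 kg/m³.

4.864e6 kg/m³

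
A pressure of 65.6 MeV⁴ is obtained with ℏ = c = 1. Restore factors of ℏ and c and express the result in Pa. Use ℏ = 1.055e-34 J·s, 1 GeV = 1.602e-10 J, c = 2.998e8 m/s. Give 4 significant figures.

1.366e27 Pa

Pressure is [E]/[L]³ = [E]⁴/(ℏc)³.
1 GeV⁴ → 1/(ℏc)³ × (1 GeV in J)⁴ = 2.082e37 Pa.
Convert the energy scale: 65.6 MeV⁴ = 6.56e-11 GeV⁴.
Result: 6.56e-11 × 2.082e37 = 1.366e27 Pa.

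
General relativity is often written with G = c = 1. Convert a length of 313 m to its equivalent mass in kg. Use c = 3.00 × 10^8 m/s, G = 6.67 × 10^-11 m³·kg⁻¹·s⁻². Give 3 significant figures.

4.22 × 10^29 kg

Length → mass via c²/G.
313 m × (c²/G) = 4.22 × 10^29 kg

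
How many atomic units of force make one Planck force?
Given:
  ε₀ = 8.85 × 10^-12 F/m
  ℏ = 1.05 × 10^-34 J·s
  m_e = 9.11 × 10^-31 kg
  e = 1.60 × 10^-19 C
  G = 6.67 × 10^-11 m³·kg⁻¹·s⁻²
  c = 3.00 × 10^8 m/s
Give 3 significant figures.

Planck force: F_P = c⁴/G = 1.21 × 10^44 N
atomic unit of force: F_au = E_h/a₀ = m_e²e⁶/((4πε₀)³ℏ⁴) = 8.33 × 10^-8 N
ratio = 1.21 × 10^44 / 8.33 × 10^-8 = 1.46 × 10^51

1.46 × 10^51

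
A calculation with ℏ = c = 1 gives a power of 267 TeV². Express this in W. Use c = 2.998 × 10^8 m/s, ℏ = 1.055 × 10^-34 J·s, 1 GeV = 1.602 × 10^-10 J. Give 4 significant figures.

Power is [E]/[T] = [E]²/ℏ.
1 GeV² → 1/ℏ × (1 GeV in J)² = 2.433 × 10^14 W.
Convert the energy scale: 267 TeV² = 2.67 × 10^8 GeV².
Result: 2.67 × 10^8 × 2.433 × 10^14 = 6.495 × 10^22 W.

6.495 × 10^22 W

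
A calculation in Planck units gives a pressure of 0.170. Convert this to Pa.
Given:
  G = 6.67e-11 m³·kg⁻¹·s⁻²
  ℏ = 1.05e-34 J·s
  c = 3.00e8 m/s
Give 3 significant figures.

7.96e112 Pa

One Planck pressure: p_P = c⁷/(ℏG²) = 4.68e113 Pa.
0.170 × 4.68e113 Pa = 7.96e112 Pa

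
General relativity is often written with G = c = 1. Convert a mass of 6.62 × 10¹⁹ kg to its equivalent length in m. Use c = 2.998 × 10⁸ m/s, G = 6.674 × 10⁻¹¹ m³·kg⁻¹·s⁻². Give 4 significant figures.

4.916 × 10⁻⁸ m

In G = c = 1 units mass has dimensions of length; the conversion factor is G/c².
6.62 × 10¹⁹ kg × (G/c²) = 4.916 × 10⁻⁸ m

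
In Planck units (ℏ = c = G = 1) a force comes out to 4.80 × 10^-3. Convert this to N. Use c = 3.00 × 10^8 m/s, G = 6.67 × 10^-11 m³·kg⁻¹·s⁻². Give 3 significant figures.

5.83 × 10^41 N

One Planck force: F_P = c⁴/G = 1.21 × 10^44 N.
4.80 × 10^-3 × 1.21 × 10^44 N = 5.83 × 10^41 N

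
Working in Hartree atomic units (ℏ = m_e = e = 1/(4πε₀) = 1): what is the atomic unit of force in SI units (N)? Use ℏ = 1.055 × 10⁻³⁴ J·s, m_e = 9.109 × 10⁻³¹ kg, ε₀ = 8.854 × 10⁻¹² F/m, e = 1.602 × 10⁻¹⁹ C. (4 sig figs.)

From ℏ = m_e = e = 1/(4πε₀) = 1 the force scale is F_au = E_h/a₀ = m_e²e⁶/((4πε₀)³ℏ⁴).
E_h = 4.354 × 10⁻¹⁸ J
a₀ = 5.297 × 10⁻¹¹ m
E_h/a₀ = 8.220 × 10⁻⁸ N

8.220 × 10⁻⁸ N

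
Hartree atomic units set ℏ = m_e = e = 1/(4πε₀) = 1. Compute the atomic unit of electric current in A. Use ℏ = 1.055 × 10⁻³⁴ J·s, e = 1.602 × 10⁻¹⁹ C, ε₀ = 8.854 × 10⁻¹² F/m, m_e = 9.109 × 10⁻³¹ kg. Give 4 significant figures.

Dimensional analysis gives I_au = e E_h/ℏ = m_e e⁵/((4πε₀)²ℏ³).
E_h = 4.354 × 10⁻¹⁸ J
e·E_h/ℏ = 6.612 × 10⁻³ A

6.612 × 10⁻³ A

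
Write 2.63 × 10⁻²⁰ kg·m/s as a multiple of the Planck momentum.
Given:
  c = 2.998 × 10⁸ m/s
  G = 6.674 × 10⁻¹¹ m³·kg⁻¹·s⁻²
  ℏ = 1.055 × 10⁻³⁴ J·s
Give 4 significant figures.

4.030 × 10⁻²¹

Planck momentum: p_P = √(ℏc³/G) = 6.527 kg·m/s.
2.63 × 10⁻²⁰ / 6.527 = 4.030 × 10⁻²¹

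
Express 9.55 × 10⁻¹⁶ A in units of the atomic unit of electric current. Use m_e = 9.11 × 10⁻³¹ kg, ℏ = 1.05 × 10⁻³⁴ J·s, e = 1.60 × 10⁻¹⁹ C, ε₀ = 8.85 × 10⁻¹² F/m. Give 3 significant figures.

1.43 × 10⁻¹³

atomic unit of electric current: I_au = e E_h/ℏ = m_e e⁵/((4πε₀)²ℏ³) = 6.67 × 10⁻³ A.
9.55 × 10⁻¹⁶ / 6.67 × 10⁻³ = 1.43 × 10⁻¹³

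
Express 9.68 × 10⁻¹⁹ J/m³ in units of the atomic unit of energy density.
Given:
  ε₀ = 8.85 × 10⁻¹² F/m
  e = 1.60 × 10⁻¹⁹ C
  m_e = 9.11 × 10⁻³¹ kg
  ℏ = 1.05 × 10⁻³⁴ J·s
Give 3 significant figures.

3.21 × 10⁻³²

atomic unit of energy density: u_au = E_h/a₀³ = m_e⁴e¹⁰/((4πε₀)⁵ℏ⁸) = 3.01 × 10¹³ J/m³.
9.68 × 10⁻¹⁹ / 3.01 × 10¹³ = 3.21 × 10⁻³²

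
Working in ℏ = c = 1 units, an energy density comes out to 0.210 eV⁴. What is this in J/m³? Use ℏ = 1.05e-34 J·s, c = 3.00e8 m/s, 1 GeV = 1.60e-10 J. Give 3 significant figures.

[E]/[L]³ = [E]⁴/(ℏc)³; restore (ℏc)⁻³.
1 GeV⁴ → 1/(ℏc)³ × (1 GeV in J)⁴ = 2.10e37 J/m³.
Convert the energy scale: 0.210 eV⁴ = 2.10e-37 GeV⁴.
Result: 2.10e-37 × 2.10e37 = 4.40 J/m³.

4.40 J/m³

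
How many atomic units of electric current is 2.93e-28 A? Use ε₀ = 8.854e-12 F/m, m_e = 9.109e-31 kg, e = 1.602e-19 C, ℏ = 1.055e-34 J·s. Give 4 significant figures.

atomic unit of electric current: I_au = e E_h/ℏ = m_e e⁵/((4πε₀)²ℏ³) = 6.612e-3 A.
2.93e-28 / 6.612e-3 = 4.431e-26

4.431e-26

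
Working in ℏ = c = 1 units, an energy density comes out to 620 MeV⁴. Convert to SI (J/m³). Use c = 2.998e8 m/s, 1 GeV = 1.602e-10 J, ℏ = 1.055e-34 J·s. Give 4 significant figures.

1.291e28 J/m³

[E]/[L]³ = [E]⁴/(ℏc)³; restore (ℏc)⁻³.
1 GeV⁴ → 1/(ℏc)³ × (1 GeV in J)⁴ = 2.082e37 J/m³.
Convert the energy scale: 620 MeV⁴ = 6.20e-10 GeV⁴.
Result: 6.20e-10 × 2.082e37 = 1.291e28 J/m³.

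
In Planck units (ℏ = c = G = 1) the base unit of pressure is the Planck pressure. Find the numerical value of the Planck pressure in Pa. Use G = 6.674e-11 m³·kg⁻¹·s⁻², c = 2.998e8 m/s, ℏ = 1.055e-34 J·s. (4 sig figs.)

4.632e113 Pa

p_P = c⁷/(ℏG²)
  = 2.177e59 / 4.699e-55
  = 4.632e113 Pa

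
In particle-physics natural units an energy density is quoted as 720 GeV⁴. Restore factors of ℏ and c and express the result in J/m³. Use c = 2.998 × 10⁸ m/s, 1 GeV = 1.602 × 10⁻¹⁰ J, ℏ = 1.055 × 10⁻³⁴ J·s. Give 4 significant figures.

[E]/[L]³ = [E]⁴/(ℏc)³; restore (ℏc)⁻³.
1 GeV⁴ → 1/(ℏc)³ × (1 GeV in J)⁴ = 2.082 × 10³⁷ J/m³.
Result: 720 × 2.082 × 10³⁷ = 1.499 × 10⁴⁰ J/m³.

1.499 × 10⁴⁰ J/m³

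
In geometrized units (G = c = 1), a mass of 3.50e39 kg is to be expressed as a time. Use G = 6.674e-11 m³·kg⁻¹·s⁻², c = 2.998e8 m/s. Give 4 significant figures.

Mass → time via G/c³.
3.50e39 kg × (G/c³) = 8.669e3 s

8.669e3 s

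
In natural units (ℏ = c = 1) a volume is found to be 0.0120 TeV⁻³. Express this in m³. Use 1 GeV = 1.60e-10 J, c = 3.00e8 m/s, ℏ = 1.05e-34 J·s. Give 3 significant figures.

9.16e-59 m³

Volume is [L]³ = [E]⁻³·(ℏc)³.
1 GeV⁻³ → (ℏc)³ × (1 GeV in J)⁻³ = 7.63e-48 m³.
Convert the energy scale: 0.0120 TeV⁻³ = 1.20e-11 GeV⁻³.
Result: 1.20e-11 × 7.63e-48 = 9.16e-59 m³.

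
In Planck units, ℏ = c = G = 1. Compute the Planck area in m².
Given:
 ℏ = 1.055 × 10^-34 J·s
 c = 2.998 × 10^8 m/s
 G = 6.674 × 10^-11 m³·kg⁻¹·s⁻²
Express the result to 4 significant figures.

2.613 × 10^-70 m²

The unique combination of the constants set to 1 with dimensions of area is A_P = ℏG/c³.
  = 7.041 × 10^-45 / 2.695 × 10^25
  = 2.613 × 10^-70 m²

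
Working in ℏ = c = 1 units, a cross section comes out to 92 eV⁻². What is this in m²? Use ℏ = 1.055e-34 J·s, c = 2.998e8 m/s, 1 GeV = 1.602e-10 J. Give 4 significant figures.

Area is [L]² = [E]⁻²·(ℏc)²; restore (ℏc)².
1 GeV⁻² → (ℏc)² × (1 GeV in J)⁻² = 3.898e-32 m².
Convert the energy scale: 92 eV⁻² = 9.20e19 GeV⁻².
Result: 9.20e19 × 3.898e-32 = 3.586e-12 m².

3.586e-12 m²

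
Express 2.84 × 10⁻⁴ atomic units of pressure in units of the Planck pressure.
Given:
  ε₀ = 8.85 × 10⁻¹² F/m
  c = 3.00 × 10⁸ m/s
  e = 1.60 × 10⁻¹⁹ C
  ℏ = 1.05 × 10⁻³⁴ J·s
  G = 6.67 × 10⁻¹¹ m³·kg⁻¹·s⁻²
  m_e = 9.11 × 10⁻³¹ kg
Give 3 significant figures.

1.83 × 10⁻¹⁰⁴

atomic unit of pressure: P_au = E_h/a₀³ = m_e⁴e¹⁰/((4πε₀)⁵ℏ⁸) = 3.01 × 10¹³ Pa
Planck pressure: p_P = c⁷/(ℏG²) = 4.68 × 10¹¹³ Pa
2.84 × 10⁻⁴ × 3.01 × 10¹³ / 4.68 × 10¹¹³ = 1.83 × 10⁻¹⁰⁴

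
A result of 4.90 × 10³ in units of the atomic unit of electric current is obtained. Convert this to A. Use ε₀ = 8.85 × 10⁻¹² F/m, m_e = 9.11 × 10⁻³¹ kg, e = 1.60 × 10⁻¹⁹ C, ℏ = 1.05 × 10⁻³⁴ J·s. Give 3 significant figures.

One atomic unit of electric current: I_au = e E_h/ℏ = m_e e⁵/((4πε₀)²ℏ³) = 6.67 × 10⁻³ A.
4.90 × 10³ × 6.67 × 10⁻³ A = 32.7 A

32.7 A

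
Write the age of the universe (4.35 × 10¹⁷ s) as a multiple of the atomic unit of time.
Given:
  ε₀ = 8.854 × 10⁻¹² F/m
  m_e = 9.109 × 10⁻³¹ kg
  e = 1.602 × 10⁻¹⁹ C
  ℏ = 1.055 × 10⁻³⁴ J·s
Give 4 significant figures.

1.795 × 10³⁴

atomic unit of time: τ_au = (4πε₀)²ℏ³/(m_e e⁴) = 2.423 × 10⁻¹⁷ s.
4.35 × 10¹⁷ / 2.423 × 10⁻¹⁷ = 1.795 × 10³⁴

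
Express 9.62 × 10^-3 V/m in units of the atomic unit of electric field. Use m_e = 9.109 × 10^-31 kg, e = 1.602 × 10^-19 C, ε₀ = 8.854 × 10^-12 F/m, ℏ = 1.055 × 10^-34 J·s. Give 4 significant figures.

1.875 × 10^-14

atomic unit of electric field: E_au = E_h/(e a₀) = m_e²e⁵/((4πε₀)³ℏ⁴) = 5.131 × 10^11 V/m.
9.62 × 10^-3 / 5.131 × 10^11 = 1.875 × 10^-14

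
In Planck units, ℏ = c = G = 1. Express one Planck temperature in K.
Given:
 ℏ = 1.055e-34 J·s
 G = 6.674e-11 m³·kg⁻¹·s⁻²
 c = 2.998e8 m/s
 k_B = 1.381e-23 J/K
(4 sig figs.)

1.417e32 K

The unique combination of the constants set to 1 with dimensions of temperature is T_P = √(ℏc⁵/G) / k_B.
  = √(3.828e18) × 7.241e22
  = 1.417e32 K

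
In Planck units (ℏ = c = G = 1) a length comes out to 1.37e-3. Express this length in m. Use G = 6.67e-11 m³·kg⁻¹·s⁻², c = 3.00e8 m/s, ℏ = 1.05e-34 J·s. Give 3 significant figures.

2.21e-38 m

One Planck length: ℓ_P = √(ℏG/c³) = 1.61e-35 m.
1.37e-3 × 1.61e-35 m = 2.21e-38 m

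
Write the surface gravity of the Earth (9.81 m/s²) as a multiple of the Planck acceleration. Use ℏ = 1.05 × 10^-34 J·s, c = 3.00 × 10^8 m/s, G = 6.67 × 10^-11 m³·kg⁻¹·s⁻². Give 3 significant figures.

Planck acceleration: a_P = √(c⁷/(ℏG)) = 5.59 × 10^51 m/s².
9.81 / 5.59 × 10^51 = 1.76 × 10^-51

1.76 × 10^-51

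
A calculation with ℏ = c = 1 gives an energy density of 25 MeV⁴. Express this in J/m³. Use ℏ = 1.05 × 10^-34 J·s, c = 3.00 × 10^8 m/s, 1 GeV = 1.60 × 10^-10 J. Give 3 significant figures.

5.24 × 10^26 J/m³

[E]/[L]³ = [E]⁴/(ℏc)³; restore (ℏc)⁻³.
1 GeV⁴ → 1/(ℏc)³ × (1 GeV in J)⁴ = 2.10 × 10^37 J/m³.
Convert the energy scale: 25 MeV⁴ = 2.50 × 10^-11 GeV⁴.
Result: 2.50 × 10^-11 × 2.10 × 10^37 = 5.24 × 10^26 J/m³.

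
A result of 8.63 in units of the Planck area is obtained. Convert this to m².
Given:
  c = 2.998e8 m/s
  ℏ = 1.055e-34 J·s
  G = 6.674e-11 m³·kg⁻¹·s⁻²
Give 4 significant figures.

2.255e-69 m²

One Planck area: A_P = ℏG/c³ = 2.613e-70 m².
8.63 × 2.613e-70 m² = 2.255e-69 m²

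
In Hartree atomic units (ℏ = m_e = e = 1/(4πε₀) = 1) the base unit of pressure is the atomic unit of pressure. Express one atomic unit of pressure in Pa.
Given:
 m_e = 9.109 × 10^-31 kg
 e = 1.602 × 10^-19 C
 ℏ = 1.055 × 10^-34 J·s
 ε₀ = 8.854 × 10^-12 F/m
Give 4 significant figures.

2.929 × 10^13 Pa

P_au = E_h/a₀³ = m_e⁴e¹⁰/((4πε₀)⁵ℏ⁸)
E_h = 4.354 × 10^-18 J
a₀ = 5.297 × 10^-11 m
E_h/a₀³ = 2.929 × 10^13 Pa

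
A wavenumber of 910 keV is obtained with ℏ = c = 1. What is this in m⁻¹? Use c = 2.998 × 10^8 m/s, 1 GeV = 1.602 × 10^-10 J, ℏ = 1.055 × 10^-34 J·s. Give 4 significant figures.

Inverse length is [E]/(ℏc).
1 GeV → 1/(ℏc) × (1 GeV in J) = 5.065 × 10^15 m⁻¹.
Convert the energy scale: 910 keV = 9.10 × 10^-4 GeV.
Result: 9.10 × 10^-4 × 5.065 × 10^15 = 4.609 × 10^12 m⁻¹.

4.609 × 10^12 m⁻¹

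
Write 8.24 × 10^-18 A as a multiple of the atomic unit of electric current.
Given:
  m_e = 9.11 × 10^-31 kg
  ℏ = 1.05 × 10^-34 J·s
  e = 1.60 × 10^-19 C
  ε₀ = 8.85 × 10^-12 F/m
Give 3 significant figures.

atomic unit of electric current: I_au = e E_h/ℏ = m_e e⁵/((4πε₀)²ℏ³) = 6.67 × 10^-3 A.
8.24 × 10^-18 / 6.67 × 10^-3 = 1.24 × 10^-15

1.24 × 10^-15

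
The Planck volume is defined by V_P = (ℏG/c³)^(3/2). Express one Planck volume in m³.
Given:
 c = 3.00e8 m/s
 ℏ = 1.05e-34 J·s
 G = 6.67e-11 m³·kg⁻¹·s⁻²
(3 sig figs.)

4.18e-105 m³

V_P = (ℏG/c³)^(3/2)
  = √(1.75e-209)
  = 4.18e-105 m³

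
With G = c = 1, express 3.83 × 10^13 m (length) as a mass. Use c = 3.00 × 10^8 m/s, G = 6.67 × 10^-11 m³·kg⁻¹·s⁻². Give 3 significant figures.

Length → mass via c²/G.
3.83 × 10^13 m × (c²/G) = 5.17 × 10^40 kg

5.17 × 10^40 kg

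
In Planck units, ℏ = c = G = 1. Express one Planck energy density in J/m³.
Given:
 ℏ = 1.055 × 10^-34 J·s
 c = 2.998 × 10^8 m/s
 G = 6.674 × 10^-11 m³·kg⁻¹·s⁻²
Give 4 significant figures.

Dimensional analysis gives u_P = c⁷/(ℏG²).
  = 2.177 × 10^59 / 4.699 × 10^-55
  = 4.632 × 10^113 J/m³

4.632 × 10^113 J/m³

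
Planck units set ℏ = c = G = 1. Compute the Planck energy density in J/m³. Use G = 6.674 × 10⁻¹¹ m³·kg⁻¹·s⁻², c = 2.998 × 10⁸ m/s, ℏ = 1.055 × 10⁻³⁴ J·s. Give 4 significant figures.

From ℏ = c = G = 1 the energy density scale is u_P = c⁷/(ℏG²).
  = 2.177 × 10⁵⁹ / 4.699 × 10⁻⁵⁵
  = 4.632 × 10¹¹³ J/m³

4.632 × 10¹¹³ J/m³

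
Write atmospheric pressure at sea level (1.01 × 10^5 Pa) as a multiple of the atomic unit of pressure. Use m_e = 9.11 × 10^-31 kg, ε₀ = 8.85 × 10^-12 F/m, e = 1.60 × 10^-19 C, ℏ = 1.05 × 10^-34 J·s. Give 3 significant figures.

3.35 × 10^-9

atomic unit of pressure: P_au = E_h/a₀³ = m_e⁴e¹⁰/((4πε₀)⁵ℏ⁸) = 3.01 × 10^13 Pa.
1.01 × 10^5 / 3.01 × 10^13 = 3.35 × 10^-9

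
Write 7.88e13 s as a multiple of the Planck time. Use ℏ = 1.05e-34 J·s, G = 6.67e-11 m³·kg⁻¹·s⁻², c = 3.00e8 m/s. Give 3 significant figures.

1.47e57

Planck time: t_P = √(ℏG/c⁵) = 5.37e-44 s.
7.88e13 / 5.37e-44 = 1.47e57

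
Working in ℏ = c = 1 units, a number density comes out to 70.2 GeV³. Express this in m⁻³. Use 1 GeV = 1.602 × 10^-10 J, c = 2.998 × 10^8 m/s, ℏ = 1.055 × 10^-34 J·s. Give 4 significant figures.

9.122 × 10^48 m⁻³

Number density is [L]⁻³ = [E]³/(ℏc)³.
1 GeV³ → 1/(ℏc)³ × (1 GeV in J)³ = 1.299 × 10^47 m⁻³.
Result: 70.2 × 1.299 × 10^47 = 9.122 × 10^48 m⁻³.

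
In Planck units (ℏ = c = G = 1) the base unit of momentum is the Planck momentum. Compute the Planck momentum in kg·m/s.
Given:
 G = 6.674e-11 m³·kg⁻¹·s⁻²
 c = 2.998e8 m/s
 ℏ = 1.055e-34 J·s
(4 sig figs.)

6.527 kg·m/s

p_P = √(ℏc³/G)
  = √(42.60)
  = 6.527 kg·m/s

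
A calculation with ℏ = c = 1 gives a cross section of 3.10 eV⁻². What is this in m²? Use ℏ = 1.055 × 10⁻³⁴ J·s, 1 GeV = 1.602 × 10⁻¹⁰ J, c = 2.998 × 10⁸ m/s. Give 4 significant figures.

1.208 × 10⁻¹³ m²

Area is [L]² = [E]⁻²·(ℏc)²; restore (ℏc)².
1 GeV⁻² → (ℏc)² × (1 GeV in J)⁻² = 3.898 × 10⁻³² m².
Convert the energy scale: 3.10 eV⁻² = 3.10 × 10¹⁸ GeV⁻².
Result: 3.10 × 10¹⁸ × 3.898 × 10⁻³² = 1.208 × 10⁻¹³ m².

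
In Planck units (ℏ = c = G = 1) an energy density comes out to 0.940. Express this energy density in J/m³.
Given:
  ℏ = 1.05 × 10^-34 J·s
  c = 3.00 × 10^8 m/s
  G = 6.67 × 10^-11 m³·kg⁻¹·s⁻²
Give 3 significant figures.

4.40 × 10^113 J/m³

One Planck energy density: u_P = c⁷/(ℏG²) = 4.68 × 10^113 J/m³.
0.940 × 4.68 × 10^113 J/m³ = 4.40 × 10^113 J/m³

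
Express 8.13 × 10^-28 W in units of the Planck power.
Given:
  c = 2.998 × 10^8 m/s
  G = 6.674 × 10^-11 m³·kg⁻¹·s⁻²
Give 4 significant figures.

Planck power: P_P = c⁵/G = 3.629 × 10^52 W.
8.13 × 10^-28 / 3.629 × 10^52 = 2.240 × 10^-80

2.240 × 10^-80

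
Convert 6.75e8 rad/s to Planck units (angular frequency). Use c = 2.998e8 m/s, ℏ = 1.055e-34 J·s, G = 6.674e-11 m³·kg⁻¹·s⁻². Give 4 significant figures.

3.640e-35

Planck angular frequency: ω_P = √(c⁵/(ℏG)) = 1.855e43 rad/s.
6.75e8 / 1.855e43 = 3.640e-35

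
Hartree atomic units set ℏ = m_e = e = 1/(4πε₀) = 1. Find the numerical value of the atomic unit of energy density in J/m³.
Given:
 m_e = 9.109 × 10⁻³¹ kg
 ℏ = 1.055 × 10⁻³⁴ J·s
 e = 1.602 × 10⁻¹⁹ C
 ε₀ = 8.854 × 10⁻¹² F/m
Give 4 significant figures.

From ℏ = m_e = e = 1/(4πε₀) = 1 the energy density scale is u_au = E_h/a₀³ = m_e⁴e¹⁰/((4πε₀)⁵ℏ⁸).
E_h = 4.354 × 10⁻¹⁸ J
a₀ = 5.297 × 10⁻¹¹ m
E_h/a₀³ = 2.929 × 10¹³ J/m³

2.929 × 10¹³ J/m³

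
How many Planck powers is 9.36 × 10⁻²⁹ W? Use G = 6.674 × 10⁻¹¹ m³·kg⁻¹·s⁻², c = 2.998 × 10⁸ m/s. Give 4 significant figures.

2.579 × 10⁻⁸¹

Planck power: P_P = c⁵/G = 3.629 × 10⁵² W.
9.36 × 10⁻²⁹ / 3.629 × 10⁵² = 2.579 × 10⁻⁸¹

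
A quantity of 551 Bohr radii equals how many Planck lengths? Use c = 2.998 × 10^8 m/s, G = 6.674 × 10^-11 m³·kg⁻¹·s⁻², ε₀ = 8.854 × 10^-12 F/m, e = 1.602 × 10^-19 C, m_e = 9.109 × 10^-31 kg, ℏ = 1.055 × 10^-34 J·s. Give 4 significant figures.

1.806 × 10^27

Bohr radius: a₀ = 4πε₀ℏ²/(m_e e²) = 5.297 × 10^-11 m
Planck length: ℓ_P = √(ℏG/c³) = 1.616 × 10^-35 m
551 × 5.297 × 10^-11 / 1.616 × 10^-35 = 1.806 × 10^27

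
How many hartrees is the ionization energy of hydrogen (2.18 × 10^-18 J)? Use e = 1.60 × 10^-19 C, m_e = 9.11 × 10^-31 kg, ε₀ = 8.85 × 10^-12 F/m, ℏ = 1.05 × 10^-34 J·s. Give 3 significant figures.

0.498

hartree: E_h = m_e e⁴/(4πε₀ℏ)² = 4.38 × 10^-18 J.
2.18 × 10^-18 / 4.38 × 10^-18 = 0.498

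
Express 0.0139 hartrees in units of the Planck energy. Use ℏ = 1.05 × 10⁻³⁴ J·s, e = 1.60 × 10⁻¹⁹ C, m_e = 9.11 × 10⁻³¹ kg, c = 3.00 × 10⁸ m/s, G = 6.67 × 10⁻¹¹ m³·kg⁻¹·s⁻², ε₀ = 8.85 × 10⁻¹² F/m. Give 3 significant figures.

3.11 × 10⁻²⁹

hartree: E_h = m_e e⁴/(4πε₀ℏ)² = 4.38 × 10⁻¹⁸ J
Planck energy: E_P = √(ℏc⁵/G) = 1.96 × 10⁹ J
0.0139 × 4.38 × 10⁻¹⁸ / 1.96 × 10⁹ = 3.11 × 10⁻²⁹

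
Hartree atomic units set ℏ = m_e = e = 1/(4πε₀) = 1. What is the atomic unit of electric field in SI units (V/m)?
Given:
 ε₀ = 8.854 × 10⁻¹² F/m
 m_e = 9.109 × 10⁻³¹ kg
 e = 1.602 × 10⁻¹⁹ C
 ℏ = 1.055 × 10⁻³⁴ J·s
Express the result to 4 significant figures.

The unique combination of the constants set to 1 with dimensions of electric field is E_au = E_h/(e a₀) = m_e²e⁵/((4πε₀)³ℏ⁴).
E_h = 4.354 × 10⁻¹⁸ J
a₀ = 5.297 × 10⁻¹¹ m
E_h/(e·a₀) = 5.131 × 10¹¹ V/m

5.131 × 10¹¹ V/m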